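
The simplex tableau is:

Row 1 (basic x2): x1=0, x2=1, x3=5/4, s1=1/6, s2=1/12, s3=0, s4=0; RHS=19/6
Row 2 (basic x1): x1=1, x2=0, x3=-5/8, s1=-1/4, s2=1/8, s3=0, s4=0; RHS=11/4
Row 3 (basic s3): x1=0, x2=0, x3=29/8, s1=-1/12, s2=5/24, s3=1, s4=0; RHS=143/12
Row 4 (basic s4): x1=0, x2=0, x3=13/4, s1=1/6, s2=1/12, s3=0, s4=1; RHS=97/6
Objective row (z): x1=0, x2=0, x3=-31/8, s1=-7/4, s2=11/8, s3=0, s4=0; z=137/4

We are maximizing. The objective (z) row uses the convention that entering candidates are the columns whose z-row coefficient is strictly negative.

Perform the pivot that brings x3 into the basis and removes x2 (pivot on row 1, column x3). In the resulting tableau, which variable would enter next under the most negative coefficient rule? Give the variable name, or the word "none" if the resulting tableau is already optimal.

Pivot element 5/4. New z-row = old z-row − (-31/8)·(row 1/(5/4)).
Updated z-row coefficients: x1: 0, x2: 31/10, x3: 0, s1: -37/30, s2: 49/30, s3: 0, s4: 0.
The most negative is -37/30 in column s1, so s1 would enter next.

s1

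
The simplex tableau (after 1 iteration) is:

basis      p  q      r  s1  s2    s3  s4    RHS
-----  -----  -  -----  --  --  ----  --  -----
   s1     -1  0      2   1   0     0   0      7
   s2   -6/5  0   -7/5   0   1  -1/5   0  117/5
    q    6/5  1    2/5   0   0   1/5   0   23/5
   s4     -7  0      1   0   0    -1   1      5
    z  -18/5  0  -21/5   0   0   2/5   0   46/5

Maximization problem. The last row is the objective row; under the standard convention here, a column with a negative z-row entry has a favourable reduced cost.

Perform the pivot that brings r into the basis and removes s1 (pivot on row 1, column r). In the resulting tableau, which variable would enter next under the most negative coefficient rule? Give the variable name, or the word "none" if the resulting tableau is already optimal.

Pivot element 2. New z-row = old z-row − (-21/5)·(row 1/2).
Updated z-row coefficients: p: -57/10, q: 0, r: 0, s1: 21/10, s2: 0, s3: 2/5, s4: 0.
The most negative is -57/10 in column p, so p would enter next.

p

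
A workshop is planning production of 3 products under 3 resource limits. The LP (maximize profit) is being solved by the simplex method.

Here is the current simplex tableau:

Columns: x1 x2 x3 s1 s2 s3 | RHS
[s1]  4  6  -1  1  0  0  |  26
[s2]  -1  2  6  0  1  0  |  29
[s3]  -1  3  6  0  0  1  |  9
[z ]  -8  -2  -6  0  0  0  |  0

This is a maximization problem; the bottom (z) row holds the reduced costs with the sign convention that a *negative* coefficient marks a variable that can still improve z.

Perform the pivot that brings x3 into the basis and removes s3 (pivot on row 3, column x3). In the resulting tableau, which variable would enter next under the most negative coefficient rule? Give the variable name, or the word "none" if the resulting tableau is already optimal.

Pivot element 6. New z-row = old z-row − (-6)·(row 3/6).
Updated z-row coefficients: x1: -9, x2: 1, x3: 0, s1: 0, s2: 0, s3: 1.
The most negative is -9 in column x1, so x1 would enter next.

x1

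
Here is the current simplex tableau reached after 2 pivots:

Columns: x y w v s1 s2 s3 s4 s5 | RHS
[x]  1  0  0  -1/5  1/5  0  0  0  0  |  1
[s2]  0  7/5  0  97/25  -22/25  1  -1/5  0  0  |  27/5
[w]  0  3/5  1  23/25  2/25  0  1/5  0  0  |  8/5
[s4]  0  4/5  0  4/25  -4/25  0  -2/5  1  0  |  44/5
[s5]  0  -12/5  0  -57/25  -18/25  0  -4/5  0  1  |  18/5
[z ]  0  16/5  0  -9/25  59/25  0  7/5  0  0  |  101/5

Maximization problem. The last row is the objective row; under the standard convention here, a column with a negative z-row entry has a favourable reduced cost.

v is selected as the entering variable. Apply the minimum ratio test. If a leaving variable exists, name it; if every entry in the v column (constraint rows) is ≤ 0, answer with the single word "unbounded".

s2

Ratios: row 1 (x): entry -1/5 ≤ 0, skip; row 2 (s2): (27/5)/(97/25) = 135/97; row 3 (w): (8/5)/(23/25) = 40/23; row 4 (s4): (44/5)/(4/25) = 55; row 5 (s5): entry -57/25 ≤ 0, skip.
Minimum ratio is in the s2 row, so s2 leaves.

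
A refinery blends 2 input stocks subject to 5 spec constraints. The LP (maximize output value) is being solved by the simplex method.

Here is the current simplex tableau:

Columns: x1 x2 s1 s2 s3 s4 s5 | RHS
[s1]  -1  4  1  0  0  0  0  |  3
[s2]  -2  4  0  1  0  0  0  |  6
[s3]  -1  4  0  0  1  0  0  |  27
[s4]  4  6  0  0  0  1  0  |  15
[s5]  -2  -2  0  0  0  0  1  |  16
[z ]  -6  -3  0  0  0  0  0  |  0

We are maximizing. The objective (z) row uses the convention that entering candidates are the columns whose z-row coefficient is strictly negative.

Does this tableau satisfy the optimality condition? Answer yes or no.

no

Column x1 has objective-row coefficient -6, which is negative; an improving pivot exists, so not yet optimal.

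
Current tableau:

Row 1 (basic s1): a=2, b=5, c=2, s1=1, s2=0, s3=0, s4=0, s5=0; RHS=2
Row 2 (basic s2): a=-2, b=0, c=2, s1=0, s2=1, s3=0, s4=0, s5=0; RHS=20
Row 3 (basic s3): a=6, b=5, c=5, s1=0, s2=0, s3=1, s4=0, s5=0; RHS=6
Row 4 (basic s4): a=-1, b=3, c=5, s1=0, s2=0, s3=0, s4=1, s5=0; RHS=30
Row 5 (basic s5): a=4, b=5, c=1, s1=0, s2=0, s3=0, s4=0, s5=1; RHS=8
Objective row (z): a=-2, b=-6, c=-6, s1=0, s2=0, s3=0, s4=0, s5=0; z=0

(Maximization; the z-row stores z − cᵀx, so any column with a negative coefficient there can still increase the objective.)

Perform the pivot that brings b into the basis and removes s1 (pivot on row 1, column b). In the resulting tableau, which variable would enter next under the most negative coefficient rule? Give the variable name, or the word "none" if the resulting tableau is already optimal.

c

Pivot element 5. New z-row = old z-row − (-6)·(row 1/5).
Updated z-row coefficients: a: 2/5, b: 0, c: -18/5, s1: 6/5, s2: 0, s3: 0, s4: 0, s5: 0.
The most negative is -18/5 in column c, so c would enter next.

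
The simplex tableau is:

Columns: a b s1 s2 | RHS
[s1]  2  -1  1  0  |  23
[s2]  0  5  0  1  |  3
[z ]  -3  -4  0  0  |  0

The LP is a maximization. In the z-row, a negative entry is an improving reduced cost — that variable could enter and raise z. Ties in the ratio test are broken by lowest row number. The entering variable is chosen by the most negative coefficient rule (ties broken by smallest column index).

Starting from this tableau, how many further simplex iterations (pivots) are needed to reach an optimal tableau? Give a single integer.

2

pivot: b in, s2 out → z = 12/5
pivot: a in, s1 out → z = 189/5
No improving column remains; optimal.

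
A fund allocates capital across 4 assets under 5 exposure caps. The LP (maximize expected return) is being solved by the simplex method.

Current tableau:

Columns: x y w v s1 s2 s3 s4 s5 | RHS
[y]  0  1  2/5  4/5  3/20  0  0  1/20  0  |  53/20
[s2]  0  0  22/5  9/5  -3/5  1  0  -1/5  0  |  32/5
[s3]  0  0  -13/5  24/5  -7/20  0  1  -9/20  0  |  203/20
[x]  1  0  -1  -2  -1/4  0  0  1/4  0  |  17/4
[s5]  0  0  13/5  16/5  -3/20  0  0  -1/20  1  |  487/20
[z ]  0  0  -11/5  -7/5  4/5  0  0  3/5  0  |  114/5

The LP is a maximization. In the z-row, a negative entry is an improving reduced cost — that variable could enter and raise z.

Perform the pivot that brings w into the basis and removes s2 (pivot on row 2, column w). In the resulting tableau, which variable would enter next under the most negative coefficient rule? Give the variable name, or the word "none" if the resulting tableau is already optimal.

v

Pivot element 22/5. New z-row = old z-row − (-11/5)·(row 2/(22/5)).
Updated z-row coefficients: x: 0, y: 0, w: 0, v: -1/2, s1: 1/2, s2: 1/2, s3: 0, s4: 1/2, s5: 0.
The most negative is -1/2 in column v, so v would enter next.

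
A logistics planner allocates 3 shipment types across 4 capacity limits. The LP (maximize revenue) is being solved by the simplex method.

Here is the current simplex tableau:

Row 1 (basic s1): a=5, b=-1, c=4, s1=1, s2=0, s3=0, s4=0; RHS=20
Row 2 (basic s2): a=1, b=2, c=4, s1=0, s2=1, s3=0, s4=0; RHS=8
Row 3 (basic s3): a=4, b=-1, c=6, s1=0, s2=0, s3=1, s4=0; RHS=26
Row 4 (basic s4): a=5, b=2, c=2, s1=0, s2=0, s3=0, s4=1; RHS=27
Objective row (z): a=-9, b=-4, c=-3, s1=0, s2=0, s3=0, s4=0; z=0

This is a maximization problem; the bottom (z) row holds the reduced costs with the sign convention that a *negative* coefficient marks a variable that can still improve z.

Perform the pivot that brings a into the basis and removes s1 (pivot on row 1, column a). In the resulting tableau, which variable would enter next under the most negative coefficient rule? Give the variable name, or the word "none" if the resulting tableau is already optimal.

b

Pivot element 5. New z-row = old z-row − (-9)·(row 1/5).
Updated z-row coefficients: a: 0, b: -29/5, c: 21/5, s1: 9/5, s2: 0, s3: 0, s4: 0.
The most negative is -29/5 in column b, so b would enter next.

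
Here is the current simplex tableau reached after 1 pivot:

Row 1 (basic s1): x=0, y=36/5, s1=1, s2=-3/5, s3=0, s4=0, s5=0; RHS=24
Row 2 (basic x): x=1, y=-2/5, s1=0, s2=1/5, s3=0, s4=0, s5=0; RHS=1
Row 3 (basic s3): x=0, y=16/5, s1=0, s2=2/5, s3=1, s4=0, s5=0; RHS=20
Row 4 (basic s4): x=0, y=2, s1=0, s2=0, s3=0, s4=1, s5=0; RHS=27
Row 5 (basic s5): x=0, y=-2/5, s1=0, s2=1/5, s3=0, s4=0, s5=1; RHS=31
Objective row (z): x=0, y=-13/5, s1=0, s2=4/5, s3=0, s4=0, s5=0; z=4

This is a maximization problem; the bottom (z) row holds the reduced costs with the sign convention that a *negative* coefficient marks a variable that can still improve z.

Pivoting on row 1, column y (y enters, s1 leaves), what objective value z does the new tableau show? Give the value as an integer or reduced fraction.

38/3

Minimum ratio for y: 24/(36/5) = 10/3.
z changes by −(z-row coeff of y)·ratio = −(-13/5)·(10/3) = 26/3.
New z = 4 + (26/3) = 38/3.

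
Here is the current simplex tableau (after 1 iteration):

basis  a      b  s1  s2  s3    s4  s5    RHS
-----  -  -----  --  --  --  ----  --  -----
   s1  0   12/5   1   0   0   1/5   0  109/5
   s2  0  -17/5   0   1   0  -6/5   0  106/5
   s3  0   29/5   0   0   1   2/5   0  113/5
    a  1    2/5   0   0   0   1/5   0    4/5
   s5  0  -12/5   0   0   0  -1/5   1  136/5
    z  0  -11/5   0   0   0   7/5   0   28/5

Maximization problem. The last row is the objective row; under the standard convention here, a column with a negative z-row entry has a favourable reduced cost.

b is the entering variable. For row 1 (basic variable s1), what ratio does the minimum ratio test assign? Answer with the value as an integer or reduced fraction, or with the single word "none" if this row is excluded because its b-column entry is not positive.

109/12

Ratio = RHS / (b entry) = (109/5) / (12/5) = 109/12.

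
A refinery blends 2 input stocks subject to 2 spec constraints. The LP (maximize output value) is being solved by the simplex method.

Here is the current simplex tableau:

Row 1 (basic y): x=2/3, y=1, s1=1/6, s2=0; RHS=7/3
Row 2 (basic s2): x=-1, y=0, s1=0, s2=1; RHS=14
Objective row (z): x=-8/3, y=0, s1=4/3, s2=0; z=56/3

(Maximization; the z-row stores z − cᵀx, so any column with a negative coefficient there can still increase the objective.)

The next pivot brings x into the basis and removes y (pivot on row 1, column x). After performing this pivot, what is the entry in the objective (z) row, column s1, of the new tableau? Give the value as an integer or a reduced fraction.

Pivot element is row 1, column x: 2/3.
Normalize row 1: new (row 1, s1) = (1/6)/(2/3) = 1/4.
z-row ← z-row − (-8/3)·(new row 1): 4/3 − (-8/3)·(1/4) = 2.

2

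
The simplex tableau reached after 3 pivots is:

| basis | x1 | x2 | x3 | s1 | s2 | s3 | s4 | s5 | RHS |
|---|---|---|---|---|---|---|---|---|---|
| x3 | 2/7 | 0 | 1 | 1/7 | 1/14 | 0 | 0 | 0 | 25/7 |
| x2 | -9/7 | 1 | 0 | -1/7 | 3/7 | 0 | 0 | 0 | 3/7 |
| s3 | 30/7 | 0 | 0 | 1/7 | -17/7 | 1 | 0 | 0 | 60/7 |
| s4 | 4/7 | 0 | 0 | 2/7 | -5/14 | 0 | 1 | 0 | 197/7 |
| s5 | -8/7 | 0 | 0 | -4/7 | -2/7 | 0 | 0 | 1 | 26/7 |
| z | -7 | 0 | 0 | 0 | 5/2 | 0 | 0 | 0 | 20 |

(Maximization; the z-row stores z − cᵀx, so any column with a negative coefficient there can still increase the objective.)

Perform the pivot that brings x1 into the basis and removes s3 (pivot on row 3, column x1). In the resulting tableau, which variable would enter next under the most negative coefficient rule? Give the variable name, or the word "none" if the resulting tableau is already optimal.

Pivot element 30/7. New z-row = old z-row − (-7)·(row 3/(30/7)).
Updated z-row coefficients: x1: 0, x2: 0, x3: 0, s1: 7/30, s2: -22/15, s3: 49/30, s4: 0, s5: 0.
The most negative is -22/15 in column s2, so s2 would enter next.

s2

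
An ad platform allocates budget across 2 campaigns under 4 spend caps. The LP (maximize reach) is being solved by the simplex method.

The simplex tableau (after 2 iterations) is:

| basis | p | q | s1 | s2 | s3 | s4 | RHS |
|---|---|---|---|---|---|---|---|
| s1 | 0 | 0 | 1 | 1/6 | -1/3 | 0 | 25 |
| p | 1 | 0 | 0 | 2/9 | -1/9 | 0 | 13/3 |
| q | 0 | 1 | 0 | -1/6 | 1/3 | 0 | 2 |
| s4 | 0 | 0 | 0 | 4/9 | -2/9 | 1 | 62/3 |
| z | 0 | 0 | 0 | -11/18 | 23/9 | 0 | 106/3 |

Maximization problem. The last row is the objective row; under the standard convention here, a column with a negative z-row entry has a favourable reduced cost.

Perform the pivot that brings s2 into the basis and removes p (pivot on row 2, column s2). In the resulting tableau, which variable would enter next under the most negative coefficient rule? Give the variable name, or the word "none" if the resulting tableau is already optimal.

none

Pivot element 2/9. New z-row = old z-row − (-11/18)·(row 2/(2/9)).
Updated z-row coefficients: p: 11/4, q: 0, s1: 0, s2: 0, s3: 9/4, s4: 0.
No coefficient is strictly negative; the tableau after this pivot is optimal.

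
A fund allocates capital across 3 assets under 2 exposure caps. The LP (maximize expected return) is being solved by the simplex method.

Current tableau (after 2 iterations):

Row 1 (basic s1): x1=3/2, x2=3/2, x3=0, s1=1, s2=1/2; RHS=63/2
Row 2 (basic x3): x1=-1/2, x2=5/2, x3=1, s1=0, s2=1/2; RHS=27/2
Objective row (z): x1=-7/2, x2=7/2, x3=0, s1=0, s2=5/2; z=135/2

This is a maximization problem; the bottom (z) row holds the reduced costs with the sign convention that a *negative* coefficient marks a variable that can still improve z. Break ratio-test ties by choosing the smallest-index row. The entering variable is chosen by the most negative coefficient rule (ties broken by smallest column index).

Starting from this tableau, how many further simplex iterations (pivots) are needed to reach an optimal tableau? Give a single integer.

pivot: x1 in, s1 out → z = 141
No improving column remains; optimal.

1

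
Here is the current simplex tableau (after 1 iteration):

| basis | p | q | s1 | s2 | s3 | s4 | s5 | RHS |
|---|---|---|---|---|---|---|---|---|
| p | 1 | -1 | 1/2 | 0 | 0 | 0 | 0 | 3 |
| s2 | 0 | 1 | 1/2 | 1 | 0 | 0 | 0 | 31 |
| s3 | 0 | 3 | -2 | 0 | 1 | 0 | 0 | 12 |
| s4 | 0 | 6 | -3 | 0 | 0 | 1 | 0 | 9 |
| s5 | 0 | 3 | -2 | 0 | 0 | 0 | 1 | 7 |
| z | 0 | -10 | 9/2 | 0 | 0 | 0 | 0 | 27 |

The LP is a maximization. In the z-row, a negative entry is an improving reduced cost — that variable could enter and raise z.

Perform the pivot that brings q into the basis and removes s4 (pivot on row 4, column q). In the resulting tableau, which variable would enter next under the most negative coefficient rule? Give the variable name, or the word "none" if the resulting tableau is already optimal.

s1

Pivot element 6. New z-row = old z-row − (-10)·(row 4/6).
Updated z-row coefficients: p: 0, q: 0, s1: -1/2, s2: 0, s3: 0, s4: 5/3, s5: 0.
The most negative is -1/2 in column s1, so s1 would enter next.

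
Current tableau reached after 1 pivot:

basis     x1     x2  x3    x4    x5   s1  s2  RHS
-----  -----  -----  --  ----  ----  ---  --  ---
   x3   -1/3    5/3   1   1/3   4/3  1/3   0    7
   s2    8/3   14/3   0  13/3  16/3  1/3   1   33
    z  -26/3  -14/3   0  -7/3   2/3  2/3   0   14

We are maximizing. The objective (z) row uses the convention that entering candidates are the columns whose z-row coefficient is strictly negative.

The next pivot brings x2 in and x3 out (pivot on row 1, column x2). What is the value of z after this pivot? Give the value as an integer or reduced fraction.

Minimum ratio for x2: 7/(5/3) = 21/5.
z changes by −(z-row coeff of x2)·ratio = −(-14/3)·(21/5) = 98/5.
New z = 14 + (98/5) = 168/5.

168/5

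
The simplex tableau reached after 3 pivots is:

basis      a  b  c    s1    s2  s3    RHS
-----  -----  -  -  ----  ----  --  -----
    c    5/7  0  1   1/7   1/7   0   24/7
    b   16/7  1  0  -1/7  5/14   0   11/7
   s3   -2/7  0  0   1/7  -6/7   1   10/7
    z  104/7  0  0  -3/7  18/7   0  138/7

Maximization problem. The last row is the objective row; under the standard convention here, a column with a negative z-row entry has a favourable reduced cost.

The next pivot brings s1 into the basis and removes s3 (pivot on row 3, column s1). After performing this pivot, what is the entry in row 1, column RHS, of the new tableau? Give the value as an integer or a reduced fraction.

2

Pivot element is row 3, column s1: 1/7.
Normalize row 3: new (row 3, RHS) = (10/7)/(1/7) = 10.
row 1 ← row 1 − (1/7)·(new row 3): 24/7 − (1/7)·10 = 2.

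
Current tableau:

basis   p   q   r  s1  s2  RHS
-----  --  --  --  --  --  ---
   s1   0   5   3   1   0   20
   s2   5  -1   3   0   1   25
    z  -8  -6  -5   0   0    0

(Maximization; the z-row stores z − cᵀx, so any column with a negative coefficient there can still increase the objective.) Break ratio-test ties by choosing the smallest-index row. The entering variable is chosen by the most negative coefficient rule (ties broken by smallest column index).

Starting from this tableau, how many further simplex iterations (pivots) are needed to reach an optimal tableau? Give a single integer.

2

pivot: p in, s2 out → z = 40
pivot: q in, s1 out → z = 352/5
No improving column remains; optimal.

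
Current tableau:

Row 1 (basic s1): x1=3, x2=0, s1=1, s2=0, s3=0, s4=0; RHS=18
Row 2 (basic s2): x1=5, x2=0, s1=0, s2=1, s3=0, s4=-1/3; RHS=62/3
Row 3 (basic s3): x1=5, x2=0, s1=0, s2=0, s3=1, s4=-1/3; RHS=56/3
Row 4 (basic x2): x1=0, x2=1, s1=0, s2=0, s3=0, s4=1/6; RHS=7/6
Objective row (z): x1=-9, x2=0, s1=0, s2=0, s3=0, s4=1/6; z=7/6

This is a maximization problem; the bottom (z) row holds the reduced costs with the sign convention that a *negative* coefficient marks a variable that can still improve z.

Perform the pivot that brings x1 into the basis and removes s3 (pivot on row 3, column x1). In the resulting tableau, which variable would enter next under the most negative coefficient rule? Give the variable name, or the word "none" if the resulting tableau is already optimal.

s4

Pivot element 5. New z-row = old z-row − (-9)·(row 3/5).
Updated z-row coefficients: x1: 0, x2: 0, s1: 0, s2: 0, s3: 9/5, s4: -13/30.
The most negative is -13/30 in column s4, so s4 would enter next.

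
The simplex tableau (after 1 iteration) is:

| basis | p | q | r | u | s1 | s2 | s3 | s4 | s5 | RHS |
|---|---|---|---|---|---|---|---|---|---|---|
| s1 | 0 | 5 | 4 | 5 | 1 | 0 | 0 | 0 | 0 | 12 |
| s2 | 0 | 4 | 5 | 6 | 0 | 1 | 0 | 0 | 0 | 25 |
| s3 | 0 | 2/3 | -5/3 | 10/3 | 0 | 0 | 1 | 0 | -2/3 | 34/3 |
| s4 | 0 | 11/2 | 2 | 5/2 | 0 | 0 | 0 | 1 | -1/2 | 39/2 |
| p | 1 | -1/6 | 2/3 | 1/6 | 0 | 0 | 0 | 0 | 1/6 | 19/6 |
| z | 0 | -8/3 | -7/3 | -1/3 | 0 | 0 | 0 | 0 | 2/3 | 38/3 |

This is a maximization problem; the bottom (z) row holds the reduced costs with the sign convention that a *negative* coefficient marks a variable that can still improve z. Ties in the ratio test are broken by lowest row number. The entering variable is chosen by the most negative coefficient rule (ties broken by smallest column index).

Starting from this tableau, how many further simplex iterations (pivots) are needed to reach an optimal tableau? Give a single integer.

pivot: q in, s1 out → z = 286/15
pivot: r in, q out → z = 59/3
No improving column remains; optimal.

2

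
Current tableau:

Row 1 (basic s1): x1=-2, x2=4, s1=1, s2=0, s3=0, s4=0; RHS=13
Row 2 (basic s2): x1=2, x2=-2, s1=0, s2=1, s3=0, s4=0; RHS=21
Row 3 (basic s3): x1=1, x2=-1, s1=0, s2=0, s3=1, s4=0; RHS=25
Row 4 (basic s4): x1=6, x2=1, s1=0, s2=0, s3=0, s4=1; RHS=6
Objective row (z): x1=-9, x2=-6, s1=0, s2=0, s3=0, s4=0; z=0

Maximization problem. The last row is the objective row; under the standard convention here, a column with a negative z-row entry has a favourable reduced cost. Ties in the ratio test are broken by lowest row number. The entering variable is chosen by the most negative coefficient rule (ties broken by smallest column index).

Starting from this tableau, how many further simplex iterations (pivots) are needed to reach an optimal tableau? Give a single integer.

2

pivot: x1 in, s4 out → z = 9
pivot: x2 in, s1 out → z = 639/26
No improving column remains; optimal.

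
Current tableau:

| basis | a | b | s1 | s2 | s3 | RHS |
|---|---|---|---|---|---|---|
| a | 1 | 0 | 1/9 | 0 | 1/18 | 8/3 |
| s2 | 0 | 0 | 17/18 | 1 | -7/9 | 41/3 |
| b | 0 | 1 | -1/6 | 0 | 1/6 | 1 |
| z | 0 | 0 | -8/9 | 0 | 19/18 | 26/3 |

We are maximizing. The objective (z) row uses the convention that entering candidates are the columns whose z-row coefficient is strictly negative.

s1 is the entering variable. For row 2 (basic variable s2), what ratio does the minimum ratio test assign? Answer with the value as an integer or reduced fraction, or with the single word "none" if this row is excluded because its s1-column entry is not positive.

246/17

Ratio = RHS / (s1 entry) = (41/3) / (17/18) = 246/17.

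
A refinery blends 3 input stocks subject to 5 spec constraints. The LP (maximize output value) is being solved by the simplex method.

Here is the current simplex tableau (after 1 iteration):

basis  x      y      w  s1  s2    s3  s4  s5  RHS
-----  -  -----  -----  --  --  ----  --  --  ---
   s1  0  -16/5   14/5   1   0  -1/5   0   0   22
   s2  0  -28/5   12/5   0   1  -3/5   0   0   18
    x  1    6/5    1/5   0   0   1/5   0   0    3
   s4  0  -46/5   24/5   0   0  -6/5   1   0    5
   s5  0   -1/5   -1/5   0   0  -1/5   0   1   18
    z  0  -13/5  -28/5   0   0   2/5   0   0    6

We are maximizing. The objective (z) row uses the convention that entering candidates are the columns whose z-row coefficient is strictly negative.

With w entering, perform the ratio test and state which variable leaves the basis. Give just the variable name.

s4

Ratios: row 1 (s1): 22/(14/5) = 55/7; row 2 (s2): 18/(12/5) = 15/2; row 3 (x): 3/(1/5) = 15; row 4 (s4): 5/(24/5) = 25/24; row 5 (s5): entry -1/5 ≤ 0, skip.
Minimum ratio 25/24 is in the s4 row, so s4 leaves.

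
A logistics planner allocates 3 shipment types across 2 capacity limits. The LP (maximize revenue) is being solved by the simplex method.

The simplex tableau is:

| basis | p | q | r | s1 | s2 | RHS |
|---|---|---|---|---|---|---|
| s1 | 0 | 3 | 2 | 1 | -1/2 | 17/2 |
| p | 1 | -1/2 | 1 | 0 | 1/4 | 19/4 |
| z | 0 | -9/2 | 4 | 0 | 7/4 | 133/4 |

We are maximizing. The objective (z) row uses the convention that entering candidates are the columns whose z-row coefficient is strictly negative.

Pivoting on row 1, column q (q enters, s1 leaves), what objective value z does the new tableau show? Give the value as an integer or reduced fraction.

46

Minimum ratio for q: (17/2)/3 = 17/6.
z changes by −(z-row coeff of q)·ratio = −(-9/2)·(17/6) = 51/4.
New z = 133/4 + (51/4) = 46.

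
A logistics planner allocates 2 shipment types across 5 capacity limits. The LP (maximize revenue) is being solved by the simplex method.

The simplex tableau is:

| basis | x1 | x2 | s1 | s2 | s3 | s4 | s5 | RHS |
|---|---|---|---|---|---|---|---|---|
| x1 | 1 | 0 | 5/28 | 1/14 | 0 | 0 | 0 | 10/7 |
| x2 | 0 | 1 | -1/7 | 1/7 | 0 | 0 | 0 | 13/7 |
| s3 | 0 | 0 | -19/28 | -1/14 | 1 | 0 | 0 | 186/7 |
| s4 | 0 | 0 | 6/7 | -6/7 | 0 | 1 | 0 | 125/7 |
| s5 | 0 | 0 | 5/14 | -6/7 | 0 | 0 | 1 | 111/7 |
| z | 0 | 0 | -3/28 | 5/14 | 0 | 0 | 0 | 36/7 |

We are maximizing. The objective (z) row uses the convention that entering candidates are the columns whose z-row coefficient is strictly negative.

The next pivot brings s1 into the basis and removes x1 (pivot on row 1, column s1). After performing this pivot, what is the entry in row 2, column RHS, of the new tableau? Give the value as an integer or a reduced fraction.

3

Pivot element is row 1, column s1: 5/28.
Normalize row 1: new (row 1, RHS) = (10/7)/(5/28) = 8.
row 2 ← row 2 − (-1/7)·(new row 1): 13/7 − (-1/7)·8 = 3.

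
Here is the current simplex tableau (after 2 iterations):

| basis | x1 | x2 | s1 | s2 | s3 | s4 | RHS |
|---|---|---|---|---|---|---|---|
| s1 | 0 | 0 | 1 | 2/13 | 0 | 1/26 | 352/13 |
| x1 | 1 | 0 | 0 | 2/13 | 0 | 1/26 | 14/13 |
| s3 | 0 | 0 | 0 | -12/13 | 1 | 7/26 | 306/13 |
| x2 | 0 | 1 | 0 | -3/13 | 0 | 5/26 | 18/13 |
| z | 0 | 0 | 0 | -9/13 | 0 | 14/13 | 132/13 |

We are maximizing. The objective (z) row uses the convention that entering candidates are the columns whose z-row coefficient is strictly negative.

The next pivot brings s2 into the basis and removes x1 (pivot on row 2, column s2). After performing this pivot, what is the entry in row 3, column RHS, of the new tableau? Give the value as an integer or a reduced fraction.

Pivot element is row 2, column s2: 2/13.
Normalize row 2: new (row 2, RHS) = (14/13)/(2/13) = 7.
row 3 ← row 3 − (-12/13)·(new row 2): 306/13 − (-12/13)·7 = 30.

30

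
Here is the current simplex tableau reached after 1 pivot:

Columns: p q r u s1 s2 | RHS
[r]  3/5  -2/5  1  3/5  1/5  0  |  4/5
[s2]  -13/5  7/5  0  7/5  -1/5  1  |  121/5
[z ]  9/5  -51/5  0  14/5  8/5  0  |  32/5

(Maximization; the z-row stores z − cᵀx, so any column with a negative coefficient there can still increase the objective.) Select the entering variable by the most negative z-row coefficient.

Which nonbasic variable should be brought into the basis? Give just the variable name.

q

Objective-row coefficients: p: 9/5, q: -51/5, r: 0, u: 14/5, s1: 8/5, s2: 0.
The most negative is -51/5 in column q, so q enters.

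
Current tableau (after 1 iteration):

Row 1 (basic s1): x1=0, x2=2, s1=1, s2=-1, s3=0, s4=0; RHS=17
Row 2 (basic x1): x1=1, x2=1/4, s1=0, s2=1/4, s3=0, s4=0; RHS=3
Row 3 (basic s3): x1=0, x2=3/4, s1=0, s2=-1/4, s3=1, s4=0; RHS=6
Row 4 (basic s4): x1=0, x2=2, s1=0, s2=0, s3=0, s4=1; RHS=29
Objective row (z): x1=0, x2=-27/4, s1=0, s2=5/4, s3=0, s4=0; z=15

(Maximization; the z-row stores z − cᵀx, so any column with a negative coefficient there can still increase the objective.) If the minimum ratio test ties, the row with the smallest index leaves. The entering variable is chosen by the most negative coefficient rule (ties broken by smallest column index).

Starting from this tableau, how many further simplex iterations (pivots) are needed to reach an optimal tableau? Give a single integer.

2

pivot: x2 in, s3 out → z = 69
pivot: s2 in, x1 out → z = 72
No improving column remains; optimal.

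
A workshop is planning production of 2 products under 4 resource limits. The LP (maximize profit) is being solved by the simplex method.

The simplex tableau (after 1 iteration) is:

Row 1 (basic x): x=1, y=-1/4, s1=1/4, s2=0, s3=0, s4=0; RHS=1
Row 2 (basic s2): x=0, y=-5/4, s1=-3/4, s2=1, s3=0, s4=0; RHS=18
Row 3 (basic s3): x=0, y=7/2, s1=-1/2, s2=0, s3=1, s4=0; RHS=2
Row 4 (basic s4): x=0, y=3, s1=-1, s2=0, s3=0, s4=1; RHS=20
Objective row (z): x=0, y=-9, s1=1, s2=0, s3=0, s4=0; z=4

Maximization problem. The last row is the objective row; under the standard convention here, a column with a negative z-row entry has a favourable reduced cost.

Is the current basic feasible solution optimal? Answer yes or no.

no

Column y has objective-row coefficient -9, which is negative; an improving pivot exists, so not yet optimal.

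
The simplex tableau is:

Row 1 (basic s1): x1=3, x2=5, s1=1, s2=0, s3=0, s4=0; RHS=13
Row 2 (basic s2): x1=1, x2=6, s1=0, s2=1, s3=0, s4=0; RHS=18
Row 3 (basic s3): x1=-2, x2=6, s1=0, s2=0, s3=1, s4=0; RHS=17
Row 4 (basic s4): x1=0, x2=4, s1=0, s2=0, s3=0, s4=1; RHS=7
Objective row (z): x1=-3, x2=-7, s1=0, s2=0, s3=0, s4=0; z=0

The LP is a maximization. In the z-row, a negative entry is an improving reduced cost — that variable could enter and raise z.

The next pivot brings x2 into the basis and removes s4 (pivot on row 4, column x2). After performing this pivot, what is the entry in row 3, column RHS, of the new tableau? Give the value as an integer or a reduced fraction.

13/2

Pivot element is row 4, column x2: 4.
Normalize row 4: new (row 4, RHS) = 7/4 = 7/4.
row 3 ← row 3 − 6·(new row 4): 17 − 6·(7/4) = 13/2.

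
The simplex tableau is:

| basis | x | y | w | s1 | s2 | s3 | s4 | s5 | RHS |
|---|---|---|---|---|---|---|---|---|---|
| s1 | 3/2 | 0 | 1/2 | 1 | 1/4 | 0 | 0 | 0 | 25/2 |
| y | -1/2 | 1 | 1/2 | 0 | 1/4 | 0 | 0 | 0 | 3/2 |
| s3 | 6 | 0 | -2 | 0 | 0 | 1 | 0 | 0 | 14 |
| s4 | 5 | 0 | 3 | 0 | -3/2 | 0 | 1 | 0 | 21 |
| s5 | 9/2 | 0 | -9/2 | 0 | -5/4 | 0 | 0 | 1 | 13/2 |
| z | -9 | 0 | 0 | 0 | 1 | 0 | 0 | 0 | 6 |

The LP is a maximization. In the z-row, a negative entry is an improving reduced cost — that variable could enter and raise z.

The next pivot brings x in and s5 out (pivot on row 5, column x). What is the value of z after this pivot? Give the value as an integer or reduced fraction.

Minimum ratio for x: (13/2)/(9/2) = 13/9.
z changes by −(z-row coeff of x)·ratio = −(-9)·(13/9) = 13.
New z = 6 + 13 = 19.

19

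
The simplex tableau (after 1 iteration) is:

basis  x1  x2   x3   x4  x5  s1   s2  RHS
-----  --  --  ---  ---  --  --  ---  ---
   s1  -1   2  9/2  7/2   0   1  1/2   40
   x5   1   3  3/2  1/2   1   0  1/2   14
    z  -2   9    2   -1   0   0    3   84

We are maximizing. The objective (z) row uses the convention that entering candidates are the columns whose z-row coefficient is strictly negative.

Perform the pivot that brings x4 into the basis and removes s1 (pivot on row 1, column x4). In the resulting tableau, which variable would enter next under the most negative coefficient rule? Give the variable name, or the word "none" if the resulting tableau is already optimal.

x1

Pivot element 7/2. New z-row = old z-row − (-1)·(row 1/(7/2)).
Updated z-row coefficients: x1: -16/7, x2: 67/7, x3: 23/7, x4: 0, x5: 0, s1: 2/7, s2: 22/7.
The most negative is -16/7 in column x1, so x1 would enter next.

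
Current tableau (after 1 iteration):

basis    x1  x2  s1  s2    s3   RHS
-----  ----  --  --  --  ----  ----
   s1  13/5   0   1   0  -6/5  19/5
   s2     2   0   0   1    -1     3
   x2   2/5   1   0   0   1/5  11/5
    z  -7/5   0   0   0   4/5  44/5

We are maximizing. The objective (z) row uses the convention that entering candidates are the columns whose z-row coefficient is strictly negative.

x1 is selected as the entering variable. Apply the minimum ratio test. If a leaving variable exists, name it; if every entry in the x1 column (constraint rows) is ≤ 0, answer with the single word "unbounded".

s1

Ratios: row 1 (s1): (19/5)/(13/5) = 19/13; row 2 (s2): 3/2 = 3/2; row 3 (x2): (11/5)/(2/5) = 11/2.
Minimum ratio is in the s1 row, so s1 leaves.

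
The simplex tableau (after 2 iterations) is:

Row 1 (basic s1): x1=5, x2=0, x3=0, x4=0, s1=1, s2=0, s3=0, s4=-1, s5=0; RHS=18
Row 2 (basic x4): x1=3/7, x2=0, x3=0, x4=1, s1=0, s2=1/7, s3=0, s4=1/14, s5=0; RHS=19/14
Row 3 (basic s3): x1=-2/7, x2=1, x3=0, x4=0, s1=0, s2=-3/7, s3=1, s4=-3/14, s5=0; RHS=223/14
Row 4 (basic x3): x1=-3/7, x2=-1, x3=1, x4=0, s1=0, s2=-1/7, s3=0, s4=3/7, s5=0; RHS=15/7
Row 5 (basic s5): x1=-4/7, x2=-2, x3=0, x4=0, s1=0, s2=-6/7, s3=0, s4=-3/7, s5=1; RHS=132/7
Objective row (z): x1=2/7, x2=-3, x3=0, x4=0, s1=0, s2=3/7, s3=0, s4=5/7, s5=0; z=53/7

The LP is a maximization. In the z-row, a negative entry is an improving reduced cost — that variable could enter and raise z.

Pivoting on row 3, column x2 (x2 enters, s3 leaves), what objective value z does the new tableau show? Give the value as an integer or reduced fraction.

775/14

Minimum ratio for x2: (223/14)/1 = 223/14.
z changes by −(z-row coeff of x2)·ratio = −(-3)·(223/14) = 669/14.
New z = 53/7 + (669/14) = 775/14.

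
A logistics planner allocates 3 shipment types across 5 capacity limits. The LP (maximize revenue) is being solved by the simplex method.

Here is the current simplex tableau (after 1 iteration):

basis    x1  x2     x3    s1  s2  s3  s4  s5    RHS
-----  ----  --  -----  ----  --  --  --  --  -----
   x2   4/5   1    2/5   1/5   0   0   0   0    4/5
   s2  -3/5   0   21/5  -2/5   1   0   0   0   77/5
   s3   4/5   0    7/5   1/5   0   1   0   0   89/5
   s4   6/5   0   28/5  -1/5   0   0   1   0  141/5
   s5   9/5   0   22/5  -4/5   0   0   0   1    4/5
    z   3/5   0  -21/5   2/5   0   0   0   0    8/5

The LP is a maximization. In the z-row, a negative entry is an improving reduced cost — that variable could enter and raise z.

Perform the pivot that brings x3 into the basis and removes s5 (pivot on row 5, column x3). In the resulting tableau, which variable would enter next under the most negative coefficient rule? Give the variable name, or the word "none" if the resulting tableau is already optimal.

s1

Pivot element 22/5. New z-row = old z-row − (-21/5)·(row 5/(22/5)).
Updated z-row coefficients: x1: 51/22, x2: 0, x3: 0, s1: -4/11, s2: 0, s3: 0, s4: 0, s5: 21/22.
The most negative is -4/11 in column s1, so s1 would enter next.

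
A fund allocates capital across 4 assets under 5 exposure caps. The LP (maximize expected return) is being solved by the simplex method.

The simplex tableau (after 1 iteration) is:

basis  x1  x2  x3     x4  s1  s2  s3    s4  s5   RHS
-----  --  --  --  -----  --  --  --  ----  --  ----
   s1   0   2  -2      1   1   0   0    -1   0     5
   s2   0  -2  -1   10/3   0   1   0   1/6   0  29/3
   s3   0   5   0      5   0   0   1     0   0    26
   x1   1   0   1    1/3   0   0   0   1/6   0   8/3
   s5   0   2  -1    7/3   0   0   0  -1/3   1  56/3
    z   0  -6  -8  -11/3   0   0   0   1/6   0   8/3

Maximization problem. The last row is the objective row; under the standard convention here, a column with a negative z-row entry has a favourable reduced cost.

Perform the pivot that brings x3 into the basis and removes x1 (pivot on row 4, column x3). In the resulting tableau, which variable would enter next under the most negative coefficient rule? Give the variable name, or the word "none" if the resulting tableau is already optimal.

Pivot element 1. New z-row = old z-row − (-8)·(row 4/1).
Updated z-row coefficients: x1: 8, x2: -6, x3: 0, x4: -1, s1: 0, s2: 0, s3: 0, s4: 3/2, s5: 0.
The most negative is -6 in column x2, so x2 would enter next.

x2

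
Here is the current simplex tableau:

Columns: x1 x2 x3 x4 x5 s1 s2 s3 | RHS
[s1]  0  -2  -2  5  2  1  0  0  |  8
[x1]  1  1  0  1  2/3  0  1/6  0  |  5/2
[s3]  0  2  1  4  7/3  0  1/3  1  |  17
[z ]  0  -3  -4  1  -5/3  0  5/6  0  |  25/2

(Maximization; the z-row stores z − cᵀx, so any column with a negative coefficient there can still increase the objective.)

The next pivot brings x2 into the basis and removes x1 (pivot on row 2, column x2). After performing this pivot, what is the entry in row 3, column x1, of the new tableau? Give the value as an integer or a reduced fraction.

-2

Pivot element is row 2, column x2: 1.
Normalize row 2: new (row 2, x1) = 1/1 = 1.
row 3 ← row 3 − 2·(new row 2): 0 − 2·1 = -2.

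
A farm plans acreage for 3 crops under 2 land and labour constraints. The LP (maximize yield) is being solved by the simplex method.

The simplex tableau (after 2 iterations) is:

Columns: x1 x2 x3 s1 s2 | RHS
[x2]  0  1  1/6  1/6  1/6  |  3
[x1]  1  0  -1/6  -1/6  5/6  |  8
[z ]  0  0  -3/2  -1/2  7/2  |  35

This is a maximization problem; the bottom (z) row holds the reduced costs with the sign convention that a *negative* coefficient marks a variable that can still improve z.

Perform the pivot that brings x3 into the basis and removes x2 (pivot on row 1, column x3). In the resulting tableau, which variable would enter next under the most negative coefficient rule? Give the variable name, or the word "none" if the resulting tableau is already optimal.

Pivot element 1/6. New z-row = old z-row − (-3/2)·(row 1/(1/6)).
Updated z-row coefficients: x1: 0, x2: 9, x3: 0, s1: 1, s2: 5.
No coefficient is strictly negative; the tableau after this pivot is optimal.

none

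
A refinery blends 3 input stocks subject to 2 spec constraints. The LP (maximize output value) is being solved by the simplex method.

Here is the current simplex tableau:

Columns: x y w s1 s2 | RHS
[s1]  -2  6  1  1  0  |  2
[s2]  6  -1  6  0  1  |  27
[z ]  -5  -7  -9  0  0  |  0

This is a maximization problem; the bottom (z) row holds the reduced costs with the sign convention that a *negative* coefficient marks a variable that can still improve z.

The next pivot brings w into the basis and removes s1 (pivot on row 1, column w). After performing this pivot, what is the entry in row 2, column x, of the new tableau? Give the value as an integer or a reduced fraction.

18

Pivot element is row 1, column w: 1.
Normalize row 1: new (row 1, x) = (-2)/1 = -2.
row 2 ← row 2 − 6·(new row 1): 6 − 6·(-2) = 18.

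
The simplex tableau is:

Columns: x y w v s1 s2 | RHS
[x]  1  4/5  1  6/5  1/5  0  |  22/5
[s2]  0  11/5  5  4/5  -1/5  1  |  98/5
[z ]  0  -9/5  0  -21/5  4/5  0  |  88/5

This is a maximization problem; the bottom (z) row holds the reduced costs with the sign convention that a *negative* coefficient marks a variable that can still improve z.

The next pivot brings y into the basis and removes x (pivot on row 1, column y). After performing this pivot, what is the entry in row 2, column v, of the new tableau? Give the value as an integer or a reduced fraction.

-5/2

Pivot element is row 1, column y: 4/5.
Normalize row 1: new (row 1, v) = (6/5)/(4/5) = 3/2.
row 2 ← row 2 − (11/5)·(new row 1): 4/5 − (11/5)·(3/2) = -5/2.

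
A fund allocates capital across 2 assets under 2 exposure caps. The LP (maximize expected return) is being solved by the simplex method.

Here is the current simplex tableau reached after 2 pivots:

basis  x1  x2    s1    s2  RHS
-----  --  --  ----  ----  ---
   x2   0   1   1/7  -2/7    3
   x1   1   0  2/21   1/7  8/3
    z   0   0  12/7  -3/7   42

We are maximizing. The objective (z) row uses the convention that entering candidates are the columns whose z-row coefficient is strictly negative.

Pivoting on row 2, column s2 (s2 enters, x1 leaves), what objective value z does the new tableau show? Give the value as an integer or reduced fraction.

Minimum ratio for s2: (8/3)/(1/7) = 56/3.
z changes by −(z-row coeff of s2)·ratio = −(-3/7)·(56/3) = 8.
New z = 42 + 8 = 50.

50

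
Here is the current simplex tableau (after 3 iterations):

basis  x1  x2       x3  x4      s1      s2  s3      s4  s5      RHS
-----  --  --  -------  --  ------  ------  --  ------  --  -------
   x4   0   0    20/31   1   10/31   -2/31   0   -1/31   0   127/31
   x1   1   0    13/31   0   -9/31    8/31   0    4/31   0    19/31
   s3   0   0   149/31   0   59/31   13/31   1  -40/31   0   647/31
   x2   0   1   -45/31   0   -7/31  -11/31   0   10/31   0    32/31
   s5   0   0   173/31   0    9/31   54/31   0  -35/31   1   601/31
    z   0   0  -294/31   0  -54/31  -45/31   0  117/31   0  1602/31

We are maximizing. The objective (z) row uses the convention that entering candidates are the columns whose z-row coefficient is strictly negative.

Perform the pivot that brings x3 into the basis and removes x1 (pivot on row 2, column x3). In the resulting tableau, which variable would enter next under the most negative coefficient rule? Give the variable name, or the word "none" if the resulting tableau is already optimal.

Pivot element 13/31. New z-row = old z-row − (-294/31)·(row 2/(13/31)).
Updated z-row coefficients: x1: 294/13, x2: 0, x3: 0, x4: 0, s1: -108/13, s2: 57/13, s3: 0, s4: 87/13, s5: 0.
The most negative is -108/13 in column s1, so s1 would enter next.

s1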